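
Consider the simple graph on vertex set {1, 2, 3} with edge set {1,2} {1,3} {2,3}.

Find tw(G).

A width-2 tree decomposition is:
Bags: B1 = {1, 2, 3}
Tree: (single bag)
With just one bag of size 3, the width is 3 − 1 = 2, so tw(G) ≤ 2. On the other hand G contains the 3-clique {1, 2, 3}. A clique must lie in a single bag of any decomposition, so no decomposition can have width below 2. Hence tw(G) = 2 exactly.

2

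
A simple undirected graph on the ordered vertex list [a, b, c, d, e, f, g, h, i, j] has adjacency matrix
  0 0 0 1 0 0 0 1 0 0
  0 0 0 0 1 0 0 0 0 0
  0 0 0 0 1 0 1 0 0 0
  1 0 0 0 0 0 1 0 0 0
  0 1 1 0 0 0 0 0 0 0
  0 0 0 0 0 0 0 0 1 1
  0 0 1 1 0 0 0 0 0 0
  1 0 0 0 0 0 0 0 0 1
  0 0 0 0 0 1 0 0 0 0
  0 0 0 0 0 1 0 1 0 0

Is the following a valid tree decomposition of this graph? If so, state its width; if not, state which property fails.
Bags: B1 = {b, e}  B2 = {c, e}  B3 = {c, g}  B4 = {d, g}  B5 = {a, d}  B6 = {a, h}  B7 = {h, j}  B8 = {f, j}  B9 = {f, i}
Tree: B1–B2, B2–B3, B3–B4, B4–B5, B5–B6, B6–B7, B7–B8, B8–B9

Yes; width 1.

Checking the three conditions: (i) the bags cover all of {a, b, c, d, e, f, g, h, i, j}; (ii) for each edge, some bag contains both endpoints; (iii) the bags containing any fixed vertex form a subtree. All hold, so the decomposition is valid with width 2 − 1 = 1.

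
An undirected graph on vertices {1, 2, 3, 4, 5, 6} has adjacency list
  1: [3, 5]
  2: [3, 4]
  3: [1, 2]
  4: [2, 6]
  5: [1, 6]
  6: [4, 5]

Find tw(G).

A width-2 tree decomposition is:
Bags: B1 = {4, 5, 6}  B2 = {1, 4, 5}  B3 = {1, 3, 4}  B4 = {2, 3, 4}
Tree: B1–B2, B2–B3, B3–B4
Each bag holds 3 vertices, so the decomposition has width 2, which upper-bounds the treewidth. The edges 4–6–5–1–3–2–4 form a cycle, so G is not a tree and its treewidth is at least 2. The upper and lower bounds meet at 2, so that is the treewidth.

2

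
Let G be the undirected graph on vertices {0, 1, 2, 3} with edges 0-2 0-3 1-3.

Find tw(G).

A width-1 tree decomposition is:
Bags: B1 = {1, 3}  B2 = {0, 3}  B3 = {0, 2}
Tree: B1–B2, B2–B3
Every bag has size at most 2, so the width is 2 − 1 = 1 and tw(G) ≤ 1. G has an edge, so its treewidth is at least 1. The upper and lower bounds meet at 1, so that is the treewidth.

1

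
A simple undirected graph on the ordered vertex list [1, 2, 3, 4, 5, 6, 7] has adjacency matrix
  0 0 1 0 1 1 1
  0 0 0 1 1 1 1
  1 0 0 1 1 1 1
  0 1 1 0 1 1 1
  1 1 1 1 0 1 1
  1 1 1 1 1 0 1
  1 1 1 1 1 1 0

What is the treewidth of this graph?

4

A width-4 tree decomposition is:
Bags: B1 = {3, 4, 5, 6, 7}  B2 = {1, 3, 5, 6, 7}  B3 = {2, 4, 5, 6, 7}
Tree: B1–B2, B1–B3
Every bag has size at most 5, so the width is 5 − 1 = 4 and tw(G) ≤ 4. For the lower bound, the 5 vertices {2, 4, 5, 6, 7} are pairwise adjacent, and any tree decomposition puts a clique entirely inside one bag — forcing width ≥ 4. Therefore the treewidth is 4.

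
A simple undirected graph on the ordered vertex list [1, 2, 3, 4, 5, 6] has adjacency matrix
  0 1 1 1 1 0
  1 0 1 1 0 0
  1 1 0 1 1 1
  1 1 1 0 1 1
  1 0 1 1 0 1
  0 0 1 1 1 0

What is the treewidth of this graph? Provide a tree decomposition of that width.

Treewidth 3.
Bags: B1 = {1, 3, 4, 5}  B2 = {3, 4, 5, 6}  B3 = {1, 2, 3, 4}
Tree: B1–B2, B1–B3

The largest bag has 4 vertices, giving width 3; this decomposition certifies tw(G) ≤ 3. On the other hand G contains the 4-clique {1, 2, 3, 4}. A clique must lie in a single bag of any decomposition, so no decomposition can have width below 3. The upper and lower bounds meet at 3, so that is the treewidth.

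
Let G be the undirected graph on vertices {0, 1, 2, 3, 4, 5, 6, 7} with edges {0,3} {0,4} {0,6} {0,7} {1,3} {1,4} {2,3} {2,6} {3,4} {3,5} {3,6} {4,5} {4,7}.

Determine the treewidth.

2

A width-2 tree decomposition is:
Bags: B1 = {0, 3, 4}  B2 = {0, 3, 6}  B3 = {2, 3, 6}  B4 = {0, 4, 7}  B5 = {3, 4, 5}  B6 = {1, 3, 4}
Tree: B1–B2, B2–B3, B1–B4, B1–B5, B5–B6
The largest bag has 3 vertices, giving width 2; this decomposition certifies tw(G) ≤ 2. On the other hand G contains the 3-clique {2, 3, 6}. A clique must lie in a single bag of any decomposition, so no decomposition can have width below 2. Combining the bounds, tw(G) = 2.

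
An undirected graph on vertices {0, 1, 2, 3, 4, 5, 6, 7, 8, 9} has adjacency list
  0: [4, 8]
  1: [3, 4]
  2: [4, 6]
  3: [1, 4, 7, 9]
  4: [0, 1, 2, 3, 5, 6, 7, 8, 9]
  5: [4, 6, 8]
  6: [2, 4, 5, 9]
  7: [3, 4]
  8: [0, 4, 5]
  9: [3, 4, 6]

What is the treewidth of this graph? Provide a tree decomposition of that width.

The largest bag has 3 vertices, giving width 2; this decomposition certifies tw(G) ≤ 2. On the other hand G contains the 3-clique {0, 4, 8}. A clique must lie in a single bag of any decomposition, so no decomposition can have width below 2. Therefore the treewidth is 2.

Treewidth 2.
One such decomposition:
Bags: B1 = {4, 5, 6}  B2 = {4, 6, 9}  B3 = {4, 5, 8}  B4 = {3, 4, 9}  B5 = {2, 4, 6}  B6 = {1, 3, 4}  B7 = {3, 4, 7}  B8 = {0, 4, 8}
Tree: B1–B2, B1–B3, B2–B4, B2–B5, B4–B6, B4–B7, B3–B8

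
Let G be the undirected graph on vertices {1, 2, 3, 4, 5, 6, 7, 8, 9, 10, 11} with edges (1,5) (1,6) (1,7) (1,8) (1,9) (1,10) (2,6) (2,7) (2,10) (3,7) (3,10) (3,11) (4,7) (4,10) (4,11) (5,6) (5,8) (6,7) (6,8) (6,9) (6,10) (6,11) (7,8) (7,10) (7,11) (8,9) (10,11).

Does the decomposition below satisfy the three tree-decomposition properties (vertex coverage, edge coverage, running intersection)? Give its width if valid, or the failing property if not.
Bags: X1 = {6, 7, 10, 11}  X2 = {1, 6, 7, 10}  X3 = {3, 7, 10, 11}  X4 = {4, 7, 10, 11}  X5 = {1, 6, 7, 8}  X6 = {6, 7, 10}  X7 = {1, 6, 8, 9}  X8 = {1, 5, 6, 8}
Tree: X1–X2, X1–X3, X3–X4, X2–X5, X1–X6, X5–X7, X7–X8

A tree decomposition must satisfy three properties: every vertex lies in some bag; for every edge, both endpoints lie together in some bag; and for every vertex, the bags containing it form a connected subtree. Here vertex 2 appears in no bag, so the decomposition is invalid.

No — vertex 2 appears in no bag.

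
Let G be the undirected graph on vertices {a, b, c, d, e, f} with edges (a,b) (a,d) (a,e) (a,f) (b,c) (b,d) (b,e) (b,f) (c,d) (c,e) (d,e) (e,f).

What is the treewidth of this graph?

3

A width-3 tree decomposition is:
Bags: B1 = {a, b, d, e}  B2 = {a, b, e, f}  B3 = {b, c, d, e}
Tree: B1–B2, B1–B3
Every bag has size at most 4, so the width is 4 − 1 = 3 and tw(G) ≤ 3. For the lower bound, the 4 vertices {b, c, d, e} are pairwise adjacent, and any tree decomposition puts a clique entirely inside one bag — forcing width ≥ 3. Combining the bounds, tw(G) = 3.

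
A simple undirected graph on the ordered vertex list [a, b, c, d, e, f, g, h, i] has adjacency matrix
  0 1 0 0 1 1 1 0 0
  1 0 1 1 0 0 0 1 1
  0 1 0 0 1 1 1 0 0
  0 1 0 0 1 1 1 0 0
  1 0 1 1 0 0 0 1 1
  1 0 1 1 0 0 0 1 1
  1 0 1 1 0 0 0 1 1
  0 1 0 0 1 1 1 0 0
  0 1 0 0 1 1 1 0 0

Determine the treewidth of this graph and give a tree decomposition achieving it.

Each bag holds 5 vertices, so the decomposition has width 4, which upper-bounds the treewidth. For the lower bound: the 5 vertex sets {b,d}, {f,h}, {a,g}, {e}, {c} are disjoint, each induces a connected subgraph, and every pair is joined by at least one edge of G. Contracting each set to a single vertex therefore yields K_{5} as a minor, and since treewidth is minor-monotone, tw(G) ≥ tw(K_{5}) = 4. Therefore the treewidth is 4.

Treewidth 4.
One optimal decomposition is:
Bags: B1 = {b, d, e, f, g}  B2 = {b, e, f, g, h}  B3 = {a, b, e, f, g}  B4 = {b, c, e, f, g}  B5 = {b, e, f, g, i}
Tree: B1–B2, B2–B3, B3–B4, B4–B5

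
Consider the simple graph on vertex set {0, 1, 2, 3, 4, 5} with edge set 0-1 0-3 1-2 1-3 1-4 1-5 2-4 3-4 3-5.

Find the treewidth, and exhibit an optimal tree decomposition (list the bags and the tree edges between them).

Treewidth 2.
One optimal decomposition is:
Bags: B1 = {1, 2, 4}  B2 = {1, 3, 4}  B3 = {0, 1, 3}  B4 = {1, 3, 5}
Tree: B1–B2, B2–B3, B3–B4

Every bag has size at most 3, so the width is 3 − 1 = 2 and tw(G) ≤ 2. Conversely, {1, 2, 4} is a clique of size 3, and the vertices of any clique must share a bag in every tree decomposition; so some bag has ≥ 3 vertices and tw(G) ≥ 2. The upper and lower bounds meet at 2, so that is the treewidth.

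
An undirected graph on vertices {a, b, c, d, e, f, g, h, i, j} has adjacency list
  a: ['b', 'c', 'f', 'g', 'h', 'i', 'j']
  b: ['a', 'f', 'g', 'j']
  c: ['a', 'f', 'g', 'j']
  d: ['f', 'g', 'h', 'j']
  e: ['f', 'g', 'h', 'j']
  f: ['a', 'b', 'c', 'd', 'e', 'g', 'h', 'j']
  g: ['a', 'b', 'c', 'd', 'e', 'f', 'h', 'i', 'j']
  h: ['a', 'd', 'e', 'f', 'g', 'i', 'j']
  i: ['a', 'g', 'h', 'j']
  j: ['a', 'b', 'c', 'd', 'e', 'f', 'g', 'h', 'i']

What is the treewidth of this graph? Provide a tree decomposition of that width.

Treewidth 4.
One optimal decomposition is:
Bags: B1 = {d, f, g, h, j}  B2 = {a, f, g, h, j}  B3 = {a, b, f, g, j}  B4 = {a, c, f, g, j}  B5 = {a, g, h, i, j}  B6 = {e, f, g, h, j}
Tree: B1–B2, B2–B3, B2–B4, B2–B5, B2–B6

Each bag holds 5 vertices, so the decomposition has width 4, which upper-bounds the treewidth. Conversely, {d, f, g, h, j} is a clique of size 5, and the vertices of any clique must share a bag in every tree decomposition; so some bag has ≥ 5 vertices and tw(G) ≥ 4. Therefore the treewidth is 4.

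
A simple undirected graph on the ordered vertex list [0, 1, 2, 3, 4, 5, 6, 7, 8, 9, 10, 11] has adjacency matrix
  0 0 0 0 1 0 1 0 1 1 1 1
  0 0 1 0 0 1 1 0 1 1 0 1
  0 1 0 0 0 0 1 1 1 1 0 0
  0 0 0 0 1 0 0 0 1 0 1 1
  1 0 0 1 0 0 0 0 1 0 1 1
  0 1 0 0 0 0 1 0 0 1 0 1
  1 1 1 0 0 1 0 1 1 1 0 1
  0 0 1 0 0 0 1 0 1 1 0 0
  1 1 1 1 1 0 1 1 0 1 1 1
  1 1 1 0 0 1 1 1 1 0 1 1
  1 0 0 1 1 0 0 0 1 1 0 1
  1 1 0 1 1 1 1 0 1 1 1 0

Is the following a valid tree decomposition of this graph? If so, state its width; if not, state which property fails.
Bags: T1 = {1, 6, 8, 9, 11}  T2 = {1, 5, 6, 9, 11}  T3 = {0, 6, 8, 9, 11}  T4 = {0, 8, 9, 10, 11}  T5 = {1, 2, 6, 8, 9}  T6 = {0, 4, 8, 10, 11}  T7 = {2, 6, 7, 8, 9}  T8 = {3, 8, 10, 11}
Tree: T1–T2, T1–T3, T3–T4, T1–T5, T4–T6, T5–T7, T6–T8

A tree decomposition must satisfy three properties: every vertex lies in some bag; for every edge, both endpoints lie together in some bag; and for every vertex, the bags containing it form a connected subtree. Here edge (4,3) lies in no bag, so the decomposition is invalid.

No — edge (4,3) lies in no bag.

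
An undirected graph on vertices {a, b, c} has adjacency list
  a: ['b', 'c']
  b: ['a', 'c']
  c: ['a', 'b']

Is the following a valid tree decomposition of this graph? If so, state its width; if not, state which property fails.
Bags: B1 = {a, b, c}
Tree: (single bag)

Yes; width 2.

Every vertex of G appears in some bag (union = {a, b, c}); every edge is covered by a bag; and for each vertex v the set of bags containing v is connected in the bag tree. The decomposition is therefore valid. The largest bag has 3 vertices, so the width is 2.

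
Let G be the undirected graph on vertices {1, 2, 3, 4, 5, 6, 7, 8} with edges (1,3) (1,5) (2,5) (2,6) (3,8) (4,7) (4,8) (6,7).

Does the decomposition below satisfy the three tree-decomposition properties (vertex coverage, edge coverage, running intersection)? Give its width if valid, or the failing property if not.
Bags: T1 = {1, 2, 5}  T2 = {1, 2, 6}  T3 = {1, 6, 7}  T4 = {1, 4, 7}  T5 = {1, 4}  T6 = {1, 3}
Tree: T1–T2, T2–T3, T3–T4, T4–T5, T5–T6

No — vertex 8 appears in no bag.

A tree decomposition must satisfy three properties: every vertex lies in some bag; for every edge, both endpoints lie together in some bag; and for every vertex, the bags containing it form a connected subtree. Here vertex 8 appears in no bag, so the decomposition is invalid.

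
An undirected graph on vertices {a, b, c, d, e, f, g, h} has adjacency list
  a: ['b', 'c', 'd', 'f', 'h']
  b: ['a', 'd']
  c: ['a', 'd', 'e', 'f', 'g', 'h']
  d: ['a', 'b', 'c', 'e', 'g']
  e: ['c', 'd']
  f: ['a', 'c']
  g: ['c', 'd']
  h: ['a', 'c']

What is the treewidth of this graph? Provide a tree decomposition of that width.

The largest bag has 3 vertices, giving width 2; this decomposition certifies tw(G) ≤ 2. On the other hand G contains the 3-clique {c, d, g}. A clique must lie in a single bag of any decomposition, so no decomposition can have width below 2. Hence tw(G) = 2 exactly.

Treewidth 2.
One such decomposition:
Bags: B1 = {a, c, d}  B2 = {a, c, f}  B3 = {a, c, h}  B4 = {a, b, d}  B5 = {c, d, g}  B6 = {c, d, e}
Tree: B1–B2, B1–B3, B1–B4, B1–B5, B1–B6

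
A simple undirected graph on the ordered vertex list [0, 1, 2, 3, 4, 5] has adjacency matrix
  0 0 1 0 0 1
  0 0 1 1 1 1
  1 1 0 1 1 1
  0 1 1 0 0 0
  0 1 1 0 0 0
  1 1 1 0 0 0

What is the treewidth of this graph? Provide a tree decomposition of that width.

Every bag has size at most 3, so the width is 3 − 1 = 2 and tw(G) ≤ 2. On the other hand G contains the 3-clique {0, 2, 5}. A clique must lie in a single bag of any decomposition, so no decomposition can have width below 2. Therefore the treewidth is 2.

Treewidth 2.
One optimal decomposition is:
Bags: B1 = {0, 2, 5}  B2 = {1, 2, 5}  B3 = {1, 2, 4}  B4 = {1, 2, 3}
Tree: B1–B2, B2–B3, B3–B4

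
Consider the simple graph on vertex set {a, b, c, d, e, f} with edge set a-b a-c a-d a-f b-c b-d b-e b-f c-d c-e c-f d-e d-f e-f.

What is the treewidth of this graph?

4

A width-4 tree decomposition is:
Bags: B1 = {a, b, c, d, f}  B2 = {b, c, d, e, f}
Tree: B1–B2
The largest bag has 5 vertices, giving width 4; this decomposition certifies tw(G) ≤ 4. For the lower bound, the 5 vertices {b, c, d, e, f} are pairwise adjacent, and any tree decomposition puts a clique entirely inside one bag — forcing width ≥ 4. The upper and lower bounds meet at 4, so that is the treewidth.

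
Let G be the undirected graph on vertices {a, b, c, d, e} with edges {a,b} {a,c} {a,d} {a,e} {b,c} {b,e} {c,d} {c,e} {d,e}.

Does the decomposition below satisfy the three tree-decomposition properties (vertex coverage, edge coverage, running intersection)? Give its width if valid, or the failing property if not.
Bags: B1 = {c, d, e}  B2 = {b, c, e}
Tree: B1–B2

A tree decomposition must satisfy three properties: every vertex lies in some bag; for every edge, both endpoints lie together in some bag; and for every vertex, the bags containing it form a connected subtree. Here vertex a appears in no bag, so the decomposition is invalid.

No — vertex a appears in no bag.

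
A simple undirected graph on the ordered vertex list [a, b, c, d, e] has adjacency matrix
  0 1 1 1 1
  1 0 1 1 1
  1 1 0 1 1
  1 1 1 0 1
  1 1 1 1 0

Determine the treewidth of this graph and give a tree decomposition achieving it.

With just one bag of size 5, the width is 5 − 1 = 4, so tw(G) ≤ 4. For the lower bound, the 5 vertices {a, b, c, d, e} are pairwise adjacent, and any tree decomposition puts a clique entirely inside one bag — forcing width ≥ 4. Therefore the treewidth is 4.

Treewidth 4.
One such decomposition:
Bags: B1 = {a, b, c, d, e}
Tree: (single bag)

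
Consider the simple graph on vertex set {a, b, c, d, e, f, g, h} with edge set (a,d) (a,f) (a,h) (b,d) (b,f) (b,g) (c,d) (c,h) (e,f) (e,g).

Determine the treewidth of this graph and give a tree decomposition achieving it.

The largest bag has 3 vertices, giving width 2; this decomposition certifies tw(G) ≤ 2. Since c–h–a–d–c is a cycle in G, G is not acyclic. Forests are exactly the graphs of treewidth ≤ 1, so tw(G) ≥ 2. Therefore the treewidth is 2.

Treewidth 2.
One optimal decomposition is:
Bags: B1 = {c, d, h}  B2 = {a, d, h}  B3 = {a, b, d}  B4 = {a, b, f}  B5 = {b, f, g}  B6 = {e, f, g}
Tree: B1–B2, B2–B3, B3–B4, B4–B5, B5–B6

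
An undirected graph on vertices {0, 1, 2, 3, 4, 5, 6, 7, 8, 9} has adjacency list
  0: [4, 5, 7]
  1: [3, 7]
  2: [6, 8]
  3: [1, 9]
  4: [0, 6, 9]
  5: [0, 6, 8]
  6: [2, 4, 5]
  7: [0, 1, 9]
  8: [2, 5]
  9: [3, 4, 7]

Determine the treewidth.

A width-2 tree decomposition is:
Bags: B1 = {1, 3, 9}  B2 = {1, 7, 9}  B3 = {4, 7, 9}  B4 = {0, 4, 7}  B5 = {0, 4, 6}  B6 = {0, 5, 6}  B7 = {2, 5, 6}  B8 = {2, 5, 8}
Tree: B1–B2, B2–B3, B3–B4, B4–B5, B5–B6, B6–B7, B7–B8
The largest bag has 3 vertices, giving width 2; this decomposition certifies tw(G) ≤ 2. The edges 3–1–7–9–3 form a cycle, so G is not a tree and its treewidth is at least 2. Combining the bounds, tw(G) = 2.

2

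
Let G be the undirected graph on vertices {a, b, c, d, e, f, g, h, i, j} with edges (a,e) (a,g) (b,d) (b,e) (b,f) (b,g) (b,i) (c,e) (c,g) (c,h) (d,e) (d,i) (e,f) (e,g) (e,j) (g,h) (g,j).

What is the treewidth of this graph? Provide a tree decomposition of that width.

Each bag holds 3 vertices, so the decomposition has width 2, which upper-bounds the treewidth. On the other hand G contains the 3-clique {b, d, e}. A clique must lie in a single bag of any decomposition, so no decomposition can have width below 2. Combining the bounds, tw(G) = 2.

Treewidth 2.
Bags: B1 = {a, e, g}  B2 = {c, e, g}  B3 = {c, g, h}  B4 = {b, e, g}  B5 = {e, g, j}  B6 = {b, d, e}  B7 = {b, e, f}  B8 = {b, d, i}
Tree: B1–B2, B2–B3, B2–B4, B1–B5, B4–B6, B6–B7, B6–B8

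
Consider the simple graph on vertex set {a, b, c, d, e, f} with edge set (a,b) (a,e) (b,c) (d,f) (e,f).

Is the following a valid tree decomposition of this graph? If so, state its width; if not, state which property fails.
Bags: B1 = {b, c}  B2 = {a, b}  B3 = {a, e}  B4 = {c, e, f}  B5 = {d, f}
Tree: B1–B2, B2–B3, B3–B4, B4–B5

A tree decomposition must satisfy three properties: every vertex lies in some bag; for every edge, both endpoints lie together in some bag; and for every vertex, the bags containing it form a connected subtree. Here bags containing vertex c are not connected in the tree, so the decomposition is invalid.

No — bags containing vertex c are not connected in the tree.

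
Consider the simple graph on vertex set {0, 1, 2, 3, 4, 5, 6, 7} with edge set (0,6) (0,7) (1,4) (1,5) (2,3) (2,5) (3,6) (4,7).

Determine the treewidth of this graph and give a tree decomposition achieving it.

Treewidth 2.
Bags: B1 = {2, 3, 6}  B2 = {0, 2, 6}  B3 = {0, 2, 7}  B4 = {2, 4, 7}  B5 = {1, 2, 4}  B6 = {1, 2, 5}
Tree: B1–B2, B2–B3, B3–B4, B4–B5, B5–B6

Every bag has size at most 3, so the width is 3 − 1 = 2 and tw(G) ≤ 2. For the lower bound, G contains the cycle 2–3–6–0–7–4–1–5–2, so G is not a forest; only forests have treewidth ≤ 1, hence tw(G) ≥ 2. The upper and lower bounds meet at 2, so that is the treewidth.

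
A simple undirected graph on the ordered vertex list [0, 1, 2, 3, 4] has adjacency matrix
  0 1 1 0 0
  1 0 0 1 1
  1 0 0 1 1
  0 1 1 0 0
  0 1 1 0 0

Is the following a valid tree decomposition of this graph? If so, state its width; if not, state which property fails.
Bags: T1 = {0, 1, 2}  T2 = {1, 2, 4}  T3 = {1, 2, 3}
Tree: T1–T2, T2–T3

Vertex coverage: the bags together contain {0, 1, 2, 3, 4}, the full vertex set. Edge coverage: each edge of G has both endpoints in at least one bag. Running intersection: for every vertex, the bags containing it form a connected subtree. All three properties hold, so this is a valid tree decomposition of width max|bag| − 1 = 2, and hence tw(G) ≤ 2.

Yes; width 2.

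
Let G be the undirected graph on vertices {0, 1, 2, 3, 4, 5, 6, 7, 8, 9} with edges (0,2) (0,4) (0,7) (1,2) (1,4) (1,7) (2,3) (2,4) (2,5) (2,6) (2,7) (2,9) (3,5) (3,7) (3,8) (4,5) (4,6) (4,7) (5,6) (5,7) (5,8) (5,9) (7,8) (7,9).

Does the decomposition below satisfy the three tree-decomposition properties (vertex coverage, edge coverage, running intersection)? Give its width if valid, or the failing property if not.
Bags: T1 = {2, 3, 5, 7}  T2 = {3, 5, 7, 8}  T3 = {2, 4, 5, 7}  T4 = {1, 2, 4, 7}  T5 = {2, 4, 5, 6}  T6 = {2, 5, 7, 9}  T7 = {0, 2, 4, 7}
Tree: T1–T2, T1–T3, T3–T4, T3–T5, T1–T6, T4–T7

Vertex coverage: the bags together contain {0, 1, 2, 3, 4, 5, 6, 7, 8, 9}, the full vertex set. Edge coverage: each edge of G has both endpoints in at least one bag. Running intersection: for every vertex, the bags containing it form a connected subtree. All three properties hold, so this is a valid tree decomposition of width max|bag| − 1 = 3, and hence tw(G) ≤ 3.

Yes; width 3.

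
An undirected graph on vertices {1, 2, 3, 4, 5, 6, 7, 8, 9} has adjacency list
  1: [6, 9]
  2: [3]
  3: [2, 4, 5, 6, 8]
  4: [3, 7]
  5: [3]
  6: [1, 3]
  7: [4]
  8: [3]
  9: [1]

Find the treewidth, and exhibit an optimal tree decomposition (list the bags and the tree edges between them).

Treewidth 1.
One optimal decomposition is:
Bags: B1 = {3, 4}  B2 = {3, 5}  B3 = {3, 6}  B4 = {3, 8}  B5 = {2, 3}  B6 = {4, 7}  B7 = {1, 6}  B8 = {1, 9}
Tree: B1–B2, B2–B3, B2–B4, B3–B5, B1–B6, B3–B7, B7–B8

Every bag has size at most 2, so the width is 2 − 1 = 1 and tw(G) ≤ 1. G has an edge, so its treewidth is at least 1. The upper and lower bounds meet at 1, so that is the treewidth.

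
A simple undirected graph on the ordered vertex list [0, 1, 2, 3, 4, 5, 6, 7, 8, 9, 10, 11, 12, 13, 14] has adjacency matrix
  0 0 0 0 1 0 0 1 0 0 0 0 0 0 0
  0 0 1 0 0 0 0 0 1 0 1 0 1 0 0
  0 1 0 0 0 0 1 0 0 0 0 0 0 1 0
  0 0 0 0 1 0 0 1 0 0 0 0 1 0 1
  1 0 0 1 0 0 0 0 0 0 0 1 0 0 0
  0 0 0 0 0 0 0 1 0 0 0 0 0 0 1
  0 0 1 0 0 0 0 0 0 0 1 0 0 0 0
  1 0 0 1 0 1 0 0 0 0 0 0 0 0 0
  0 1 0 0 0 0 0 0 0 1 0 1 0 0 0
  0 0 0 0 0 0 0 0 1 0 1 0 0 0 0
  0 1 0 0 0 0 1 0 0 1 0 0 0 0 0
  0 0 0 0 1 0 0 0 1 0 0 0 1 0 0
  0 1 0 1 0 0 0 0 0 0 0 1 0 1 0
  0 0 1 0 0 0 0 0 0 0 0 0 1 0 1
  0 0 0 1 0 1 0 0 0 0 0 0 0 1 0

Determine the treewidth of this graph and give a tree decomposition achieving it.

Treewidth 3.
One such decomposition:
Bags: B1 = {6, 8, 9, 10}  B2 = {1, 6, 8, 10}  B3 = {1, 2, 6, 8}  B4 = {1, 2, 8, 11}  B5 = {1, 2, 11, 12}  B6 = {2, 11, 12, 13}  B7 = {4, 11, 12, 13}  B8 = {3, 4, 12, 13}  B9 = {3, 4, 13, 14}  B10 = {0, 3, 4, 14}  B11 = {0, 3, 7, 14}  B12 = {0, 5, 7, 14}
Tree: B1–B2, B2–B3, B3–B4, B4–B5, B5–B6, B6–B7, B7–B8, B8–B9, B9–B10, B10–B11, B11–B12

Every bag has size at most 4, so the width is 4 − 1 = 3 and tw(G) ≤ 3. For the lower bound: the 4 vertex sets {6,9,10}, {8}, {1}, {2,11,12,13} are disjoint, each induces a connected subgraph, and every pair is joined by at least one edge of G. Contracting each set to a single vertex therefore yields K_{4} as a minor, and since treewidth is minor-monotone, tw(G) ≥ tw(K_{4}) = 3. The upper and lower bounds meet at 3, so that is the treewidth.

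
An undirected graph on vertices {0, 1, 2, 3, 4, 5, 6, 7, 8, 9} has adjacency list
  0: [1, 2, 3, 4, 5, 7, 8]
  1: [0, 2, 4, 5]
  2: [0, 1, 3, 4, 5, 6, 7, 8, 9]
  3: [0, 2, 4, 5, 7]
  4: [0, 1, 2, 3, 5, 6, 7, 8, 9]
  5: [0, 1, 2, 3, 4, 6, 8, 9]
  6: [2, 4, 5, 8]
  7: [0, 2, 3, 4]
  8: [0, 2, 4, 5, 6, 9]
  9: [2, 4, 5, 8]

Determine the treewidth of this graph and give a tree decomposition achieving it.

The largest bag has 5 vertices, giving width 4; this decomposition certifies tw(G) ≤ 4. On the other hand G contains the 5-clique {0, 2, 4, 5, 8}. A clique must lie in a single bag of any decomposition, so no decomposition can have width below 4. Combining the bounds, tw(G) = 4.

Treewidth 4.
One optimal decomposition is:
Bags: B1 = {0, 1, 2, 4, 5}  B2 = {0, 2, 4, 5, 8}  B3 = {0, 2, 3, 4, 5}  B4 = {0, 2, 3, 4, 7}  B5 = {2, 4, 5, 6, 8}  B6 = {2, 4, 5, 8, 9}
Tree: B1–B2, B1–B3, B3–B4, B2–B5, B2–B6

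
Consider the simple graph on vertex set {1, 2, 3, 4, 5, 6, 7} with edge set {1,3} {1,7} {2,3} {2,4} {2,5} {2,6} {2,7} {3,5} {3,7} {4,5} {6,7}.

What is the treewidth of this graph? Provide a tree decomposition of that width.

The largest bag has 3 vertices, giving width 2; this decomposition certifies tw(G) ≤ 2. For the lower bound, the 3 vertices {1, 3, 7} are pairwise adjacent, and any tree decomposition puts a clique entirely inside one bag — forcing width ≥ 2. Hence tw(G) = 2 exactly.

Treewidth 2.
Bags: B1 = {1, 3, 7}  B2 = {2, 3, 7}  B3 = {2, 6, 7}  B4 = {2, 3, 5}  B5 = {2, 4, 5}
Tree: B1–B2, B2–B3, B2–B4, B4–B5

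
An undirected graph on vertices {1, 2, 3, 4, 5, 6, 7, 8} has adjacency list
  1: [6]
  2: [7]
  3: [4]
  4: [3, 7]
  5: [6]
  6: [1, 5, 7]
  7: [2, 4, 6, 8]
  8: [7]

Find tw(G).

A width-1 tree decomposition is:
Bags: B1 = {6, 7}  B2 = {1, 6}  B3 = {2, 7}  B4 = {5, 6}  B5 = {4, 7}  B6 = {7, 8}  B7 = {3, 4}
Tree: B1–B2, B1–B3, B2–B4, B1–B5, B1–B6, B5–B7
Each bag holds 2 vertices, so the decomposition has width 1, which upper-bounds the treewidth. Since G has at least one edge (e.g. 7–6), it is not an edgeless graph, so tw(G) ≥ 1. The upper and lower bounds meet at 1, so that is the treewidth.

1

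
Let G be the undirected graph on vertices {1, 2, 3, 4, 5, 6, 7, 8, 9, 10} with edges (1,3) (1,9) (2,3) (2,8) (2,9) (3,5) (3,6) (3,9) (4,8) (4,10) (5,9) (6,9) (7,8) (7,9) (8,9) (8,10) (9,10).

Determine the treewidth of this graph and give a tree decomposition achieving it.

Treewidth 2.
One such decomposition:
Bags: B1 = {2, 8, 9}  B2 = {2, 3, 9}  B3 = {7, 8, 9}  B4 = {3, 5, 9}  B5 = {8, 9, 10}  B6 = {3, 6, 9}  B7 = {4, 8, 10}  B8 = {1, 3, 9}
Tree: B1–B2, B1–B3, B2–B4, B1–B5, B4–B6, B5–B7, B2–B8

The largest bag has 3 vertices, giving width 2; this decomposition certifies tw(G) ≤ 2. Conversely, {2, 8, 9} is a clique of size 3, and the vertices of any clique must share a bag in every tree decomposition; so some bag has ≥ 3 vertices and tw(G) ≥ 2. The upper and lower bounds meet at 2, so that is the treewidth.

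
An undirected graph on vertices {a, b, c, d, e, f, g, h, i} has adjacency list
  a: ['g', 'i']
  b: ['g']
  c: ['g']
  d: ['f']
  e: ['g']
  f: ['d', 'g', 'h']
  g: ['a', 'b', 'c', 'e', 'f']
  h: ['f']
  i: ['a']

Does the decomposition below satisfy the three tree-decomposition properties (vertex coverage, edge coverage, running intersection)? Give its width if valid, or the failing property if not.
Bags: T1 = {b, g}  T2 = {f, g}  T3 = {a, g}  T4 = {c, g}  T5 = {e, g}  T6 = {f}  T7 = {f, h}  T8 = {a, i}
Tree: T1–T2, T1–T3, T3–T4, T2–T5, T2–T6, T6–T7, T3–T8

A tree decomposition must satisfy three properties: every vertex lies in some bag; for every edge, both endpoints lie together in some bag; and for every vertex, the bags containing it form a connected subtree. Here vertex d appears in no bag, so the decomposition is invalid.

No — vertex d appears in no bag.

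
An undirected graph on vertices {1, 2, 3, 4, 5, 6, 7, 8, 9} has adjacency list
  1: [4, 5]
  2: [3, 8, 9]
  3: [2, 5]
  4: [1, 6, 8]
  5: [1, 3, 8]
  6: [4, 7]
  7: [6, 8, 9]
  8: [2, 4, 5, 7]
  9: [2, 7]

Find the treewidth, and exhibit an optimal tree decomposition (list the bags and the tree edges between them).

Treewidth 3.
One optimal decomposition is:
Bags: B1 = {2, 3, 5, 9}  B2 = {2, 5, 8, 9}  B3 = {5, 7, 8, 9}  B4 = {1, 5, 7, 8}  B5 = {1, 4, 7, 8}  B6 = {1, 4, 6, 7}
Tree: B1–B2, B2–B3, B3–B4, B4–B5, B5–B6

The largest bag has 4 vertices, giving width 3; this decomposition certifies tw(G) ≤ 3. For the lower bound: the 4 vertex sets {2,3,9}, {5}, {8}, {1,4,6,7} are disjoint, each induces a connected subgraph, and every pair is joined by at least one edge of G. Contracting each set to a single vertex therefore yields K_{4} as a minor, and since treewidth is minor-monotone, tw(G) ≥ tw(K_{4}) = 3. Therefore the treewidth is 3.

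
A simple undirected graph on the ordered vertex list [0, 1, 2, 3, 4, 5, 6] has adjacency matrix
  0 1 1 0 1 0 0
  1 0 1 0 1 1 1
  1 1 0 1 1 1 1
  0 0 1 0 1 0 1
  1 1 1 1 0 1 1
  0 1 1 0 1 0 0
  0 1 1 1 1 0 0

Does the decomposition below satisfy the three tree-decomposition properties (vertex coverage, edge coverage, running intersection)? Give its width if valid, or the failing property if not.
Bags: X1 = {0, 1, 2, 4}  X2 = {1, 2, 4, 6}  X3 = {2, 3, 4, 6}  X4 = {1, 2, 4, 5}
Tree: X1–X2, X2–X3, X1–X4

Yes; width 3.

Vertex coverage: the bags together contain {0, 1, 2, 3, 4, 5, 6}, the full vertex set. Edge coverage: each edge of G has both endpoints in at least one bag. Running intersection: for every vertex, the bags containing it form a connected subtree. All three properties hold, so this is a valid tree decomposition of width max|bag| − 1 = 3, and hence tw(G) ≤ 3.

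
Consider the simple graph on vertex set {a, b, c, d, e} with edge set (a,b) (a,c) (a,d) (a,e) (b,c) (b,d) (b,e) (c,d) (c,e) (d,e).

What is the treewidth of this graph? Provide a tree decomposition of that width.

Treewidth 4.
One optimal decomposition is:
Bags: B1 = {a, b, c, d, e}
Tree: (single bag)

With just one bag of size 5, the width is 5 − 1 = 4, so tw(G) ≤ 4. On the other hand G contains the 5-clique {a, b, c, d, e}. A clique must lie in a single bag of any decomposition, so no decomposition can have width below 4. The upper and lower bounds meet at 4, so that is the treewidth.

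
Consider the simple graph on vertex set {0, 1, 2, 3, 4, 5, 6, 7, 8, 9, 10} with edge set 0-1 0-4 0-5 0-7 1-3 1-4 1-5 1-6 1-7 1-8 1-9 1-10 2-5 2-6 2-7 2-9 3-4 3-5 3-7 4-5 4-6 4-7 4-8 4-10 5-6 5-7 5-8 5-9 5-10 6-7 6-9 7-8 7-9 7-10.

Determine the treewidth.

4

A width-4 tree decomposition is:
Bags: B1 = {1, 5, 6, 7, 9}  B2 = {1, 4, 5, 6, 7}  B3 = {2, 5, 6, 7, 9}  B4 = {0, 1, 4, 5, 7}  B5 = {1, 3, 4, 5, 7}  B6 = {1, 4, 5, 7, 10}  B7 = {1, 4, 5, 7, 8}
Tree: B1–B2, B1–B3, B2–B4, B2–B5, B4–B6, B4–B7
The largest bag has 5 vertices, giving width 4; this decomposition certifies tw(G) ≤ 4. On the other hand G contains the 5-clique {1, 5, 6, 7, 9}. A clique must lie in a single bag of any decomposition, so no decomposition can have width below 4. Therefore the treewidth is 4.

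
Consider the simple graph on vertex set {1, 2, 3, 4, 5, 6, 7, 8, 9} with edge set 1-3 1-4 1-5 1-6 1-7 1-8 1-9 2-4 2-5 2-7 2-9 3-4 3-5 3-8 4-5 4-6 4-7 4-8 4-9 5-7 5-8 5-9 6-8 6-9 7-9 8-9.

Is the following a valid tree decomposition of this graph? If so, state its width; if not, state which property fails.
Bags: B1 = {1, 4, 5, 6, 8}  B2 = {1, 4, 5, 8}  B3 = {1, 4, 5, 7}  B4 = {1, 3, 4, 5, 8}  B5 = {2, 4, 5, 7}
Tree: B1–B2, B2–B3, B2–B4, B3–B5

No — vertex 9 appears in no bag.

A tree decomposition must satisfy three properties: every vertex lies in some bag; for every edge, both endpoints lie together in some bag; and for every vertex, the bags containing it form a connected subtree. Here vertex 9 appears in no bag, so the decomposition is invalid.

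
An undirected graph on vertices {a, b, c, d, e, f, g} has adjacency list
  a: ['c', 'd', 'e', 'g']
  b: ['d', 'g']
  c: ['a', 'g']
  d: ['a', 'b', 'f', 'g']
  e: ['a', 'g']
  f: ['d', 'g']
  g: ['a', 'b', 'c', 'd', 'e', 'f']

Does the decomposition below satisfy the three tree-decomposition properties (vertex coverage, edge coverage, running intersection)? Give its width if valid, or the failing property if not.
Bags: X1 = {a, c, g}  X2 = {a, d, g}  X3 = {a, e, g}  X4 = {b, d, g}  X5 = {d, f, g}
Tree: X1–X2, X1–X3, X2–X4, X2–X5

Yes; width 2.

Vertex coverage: the bags together contain {a, b, c, d, e, f, g}, the full vertex set. Edge coverage: each edge of G has both endpoints in at least one bag. Running intersection: for every vertex, the bags containing it form a connected subtree. All three properties hold, so this is a valid tree decomposition of width max|bag| − 1 = 2, and hence tw(G) ≤ 2.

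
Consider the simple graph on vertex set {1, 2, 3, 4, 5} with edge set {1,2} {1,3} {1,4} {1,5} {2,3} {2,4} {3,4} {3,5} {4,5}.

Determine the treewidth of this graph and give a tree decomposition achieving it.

Treewidth 3.
Bags: B1 = {1, 2, 3, 4}  B2 = {1, 3, 4, 5}
Tree: B1–B2

Each bag holds 4 vertices, so the decomposition has width 3, which upper-bounds the treewidth. For the lower bound, the 4 vertices {1, 2, 3, 4} are pairwise adjacent, and any tree decomposition puts a clique entirely inside one bag — forcing width ≥ 3. Combining the bounds, tw(G) = 3.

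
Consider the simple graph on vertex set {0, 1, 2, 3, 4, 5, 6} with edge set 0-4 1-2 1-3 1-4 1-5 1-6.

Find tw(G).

A width-1 tree decomposition is:
Bags: B1 = {1, 4}  B2 = {1, 6}  B3 = {1, 3}  B4 = {1, 5}  B5 = {0, 4}  B6 = {1, 2}
Tree: B1–B2, B1–B3, B2–B4, B1–B5, B3–B6
The largest bag has 2 vertices, giving width 1; this decomposition certifies tw(G) ≤ 1. Since G has at least one edge (e.g. 4–1), it is not an edgeless graph, so tw(G) ≥ 1. Hence tw(G) = 1 exactly.

1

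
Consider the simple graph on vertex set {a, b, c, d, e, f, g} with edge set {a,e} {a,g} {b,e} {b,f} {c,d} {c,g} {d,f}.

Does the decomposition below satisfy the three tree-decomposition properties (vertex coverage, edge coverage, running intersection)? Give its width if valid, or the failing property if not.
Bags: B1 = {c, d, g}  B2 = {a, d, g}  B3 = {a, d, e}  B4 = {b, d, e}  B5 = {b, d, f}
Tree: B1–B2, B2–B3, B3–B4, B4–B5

Yes; width 2.

Checking the three conditions: (i) the bags cover all of {a, b, c, d, e, f, g}; (ii) for each edge, some bag contains both endpoints; (iii) the bags containing any fixed vertex form a subtree. All hold, so the decomposition is valid with width 3 − 1 = 2.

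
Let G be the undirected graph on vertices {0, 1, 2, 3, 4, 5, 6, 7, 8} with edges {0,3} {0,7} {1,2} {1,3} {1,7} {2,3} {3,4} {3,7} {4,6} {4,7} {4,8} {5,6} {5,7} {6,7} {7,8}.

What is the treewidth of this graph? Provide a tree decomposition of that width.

Every bag has size at most 3, so the width is 3 − 1 = 2 and tw(G) ≤ 2. For the lower bound, the 3 vertices {1, 2, 3} are pairwise adjacent, and any tree decomposition puts a clique entirely inside one bag — forcing width ≥ 2. Therefore the treewidth is 2.

Treewidth 2.
One optimal decomposition is:
Bags: B1 = {5, 6, 7}  B2 = {4, 6, 7}  B3 = {3, 4, 7}  B4 = {4, 7, 8}  B5 = {1, 3, 7}  B6 = {0, 3, 7}  B7 = {1, 2, 3}
Tree: B1–B2, B2–B3, B2–B4, B3–B5, B5–B6, B5–B7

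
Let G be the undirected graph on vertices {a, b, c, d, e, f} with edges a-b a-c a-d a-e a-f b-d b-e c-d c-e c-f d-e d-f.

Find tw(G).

3

A width-3 tree decomposition is:
Bags: B1 = {a, b, d, e}  B2 = {a, c, d, e}  B3 = {a, c, d, f}
Tree: B1–B2, B2–B3
Every bag has size at most 4, so the width is 4 − 1 = 3 and tw(G) ≤ 3. Conversely, {a, c, d, e} is a clique of size 4, and the vertices of any clique must share a bag in every tree decomposition; so some bag has ≥ 4 vertices and tw(G) ≥ 3. Therefore the treewidth is 3.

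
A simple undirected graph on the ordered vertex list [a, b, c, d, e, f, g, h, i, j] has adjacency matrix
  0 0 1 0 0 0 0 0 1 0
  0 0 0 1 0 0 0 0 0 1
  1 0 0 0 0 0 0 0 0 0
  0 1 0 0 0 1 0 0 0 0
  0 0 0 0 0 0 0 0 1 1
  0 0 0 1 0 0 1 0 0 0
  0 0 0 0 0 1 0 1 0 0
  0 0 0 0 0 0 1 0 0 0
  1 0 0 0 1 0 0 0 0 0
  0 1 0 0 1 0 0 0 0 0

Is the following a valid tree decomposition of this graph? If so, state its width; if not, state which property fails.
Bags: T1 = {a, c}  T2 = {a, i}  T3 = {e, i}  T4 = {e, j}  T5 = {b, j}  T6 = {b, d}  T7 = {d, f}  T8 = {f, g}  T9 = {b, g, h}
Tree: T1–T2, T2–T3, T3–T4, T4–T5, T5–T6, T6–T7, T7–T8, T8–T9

A tree decomposition must satisfy three properties: every vertex lies in some bag; for every edge, both endpoints lie together in some bag; and for every vertex, the bags containing it form a connected subtree. Here bags containing vertex b are not connected in the tree, so the decomposition is invalid.

No — bags containing vertex b are not connected in the tree.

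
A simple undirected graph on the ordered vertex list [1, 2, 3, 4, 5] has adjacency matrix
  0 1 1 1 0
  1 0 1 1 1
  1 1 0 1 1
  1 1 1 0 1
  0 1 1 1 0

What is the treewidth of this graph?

3

A width-3 tree decomposition is:
Bags: B1 = {2, 3, 4, 5}  B2 = {1, 2, 3, 4}
Tree: B1–B2
Every bag has size at most 4, so the width is 4 − 1 = 3 and tw(G) ≤ 3. On the other hand G contains the 4-clique {1, 2, 3, 4}. A clique must lie in a single bag of any decomposition, so no decomposition can have width below 3. Therefore the treewidth is 3.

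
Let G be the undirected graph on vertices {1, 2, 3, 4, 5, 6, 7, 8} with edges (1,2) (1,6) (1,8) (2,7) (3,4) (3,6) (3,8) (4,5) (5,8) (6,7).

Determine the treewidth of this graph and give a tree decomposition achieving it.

The largest bag has 3 vertices, giving width 2; this decomposition certifies tw(G) ≤ 2. Since 5–4–3–8–5 is a cycle in G, G is not acyclic. Forests are exactly the graphs of treewidth ≤ 1, so tw(G) ≥ 2. Therefore the treewidth is 2.

Treewidth 2.
One optimal decomposition is:
Bags: B1 = {4, 5, 8}  B2 = {3, 4, 8}  B3 = {1, 3, 8}  B4 = {1, 3, 6}  B5 = {1, 2, 6}  B6 = {2, 6, 7}
Tree: B1–B2, B2–B3, B3–B4, B4–B5, B5–B6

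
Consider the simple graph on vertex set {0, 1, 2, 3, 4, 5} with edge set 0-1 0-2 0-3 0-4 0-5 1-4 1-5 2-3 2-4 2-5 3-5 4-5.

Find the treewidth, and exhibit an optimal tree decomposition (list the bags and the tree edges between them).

Treewidth 3.
One optimal decomposition is:
Bags: B1 = {0, 2, 3, 5}  B2 = {0, 2, 4, 5}  B3 = {0, 1, 4, 5}
Tree: B1–B2, B2–B3

Each bag holds 4 vertices, so the decomposition has width 3, which upper-bounds the treewidth. On the other hand G contains the 4-clique {0, 1, 4, 5}. A clique must lie in a single bag of any decomposition, so no decomposition can have width below 3. The upper and lower bounds meet at 3, so that is the treewidth.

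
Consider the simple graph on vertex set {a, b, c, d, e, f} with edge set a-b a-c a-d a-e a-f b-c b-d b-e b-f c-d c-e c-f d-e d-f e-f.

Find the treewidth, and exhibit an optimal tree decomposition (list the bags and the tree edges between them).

Treewidth 5.
One optimal decomposition is:
Bags: B1 = {a, b, c, d, e, f}
Tree: (single bag)

A single bag containing all 6 vertices is trivially a valid decomposition of width 5. Conversely, {a, b, c, d, e, f} is a clique of size 6, and the vertices of any clique must share a bag in every tree decomposition; so some bag has ≥ 6 vertices and tw(G) ≥ 5. The upper and lower bounds meet at 5, so that is the treewidth.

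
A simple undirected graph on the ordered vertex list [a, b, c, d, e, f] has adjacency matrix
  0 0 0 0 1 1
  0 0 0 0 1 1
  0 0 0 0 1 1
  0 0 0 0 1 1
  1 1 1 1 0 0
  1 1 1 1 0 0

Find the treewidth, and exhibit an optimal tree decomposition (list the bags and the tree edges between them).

Treewidth 2.
One such decomposition:
Bags: B1 = {c, e, f}  B2 = {d, e, f}  B3 = {a, e, f}  B4 = {b, e, f}
Tree: B1–B2, B2–B3, B3–B4

Each bag holds 3 vertices, so the decomposition has width 2, which upper-bounds the treewidth. For the lower bound, G contains the cycle e–c–f–d–e, so G is not a forest; only forests have treewidth ≤ 1, hence tw(G) ≥ 2. Hence tw(G) = 2 exactly.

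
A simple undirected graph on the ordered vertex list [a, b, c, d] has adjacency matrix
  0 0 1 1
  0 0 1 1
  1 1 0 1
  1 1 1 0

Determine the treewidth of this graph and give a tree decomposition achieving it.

Treewidth 2.
One such decomposition:
Bags: B1 = {a, c, d}  B2 = {b, c, d}
Tree: B1–B2

The largest bag has 3 vertices, giving width 2; this decomposition certifies tw(G) ≤ 2. On the other hand G contains the 3-clique {a, c, d}. A clique must lie in a single bag of any decomposition, so no decomposition can have width below 2. Hence tw(G) = 2 exactly.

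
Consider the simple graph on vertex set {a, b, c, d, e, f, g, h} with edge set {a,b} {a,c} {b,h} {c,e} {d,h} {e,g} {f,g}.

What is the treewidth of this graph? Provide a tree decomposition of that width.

Treewidth 1.
One such decomposition:
Bags: B1 = {d, h}  B2 = {b, h}  B3 = {a, b}  B4 = {a, c}  B5 = {c, e}  B6 = {e, g}  B7 = {f, g}
Tree: B1–B2, B2–B3, B3–B4, B4–B5, B5–B6, B6–B7

Each bag holds 2 vertices, so the decomposition has width 1, which upper-bounds the treewidth. G has an edge, so its treewidth is at least 1. Combining the bounds, tw(G) = 1.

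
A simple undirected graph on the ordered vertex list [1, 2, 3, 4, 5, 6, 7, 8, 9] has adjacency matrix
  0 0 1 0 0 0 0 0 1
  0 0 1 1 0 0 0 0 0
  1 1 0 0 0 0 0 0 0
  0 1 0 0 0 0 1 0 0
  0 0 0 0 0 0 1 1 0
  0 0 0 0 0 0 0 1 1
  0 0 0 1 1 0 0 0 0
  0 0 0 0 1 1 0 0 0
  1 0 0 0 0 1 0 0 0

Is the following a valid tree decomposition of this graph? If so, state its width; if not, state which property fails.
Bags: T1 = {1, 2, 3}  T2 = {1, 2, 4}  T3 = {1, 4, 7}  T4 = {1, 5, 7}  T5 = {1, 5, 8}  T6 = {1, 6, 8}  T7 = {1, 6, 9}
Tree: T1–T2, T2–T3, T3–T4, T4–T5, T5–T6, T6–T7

Checking the three conditions: (i) the bags cover all of {1, 2, 3, 4, 5, 6, 7, 8, 9}; (ii) for each edge, some bag contains both endpoints; (iii) the bags containing any fixed vertex form a subtree. All hold, so the decomposition is valid with width 3 − 1 = 2.

Yes; width 2.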